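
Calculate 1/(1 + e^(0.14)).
0.4651

sigmoid(-0.14) = 1/(1 + e^(0.14)) = 1/(1 + 1.15) = 0.4651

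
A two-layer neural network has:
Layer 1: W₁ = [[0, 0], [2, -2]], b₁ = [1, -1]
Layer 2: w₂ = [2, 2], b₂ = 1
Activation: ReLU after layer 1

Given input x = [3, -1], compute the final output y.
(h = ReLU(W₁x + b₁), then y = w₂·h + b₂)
y = 17

Layer 1 pre-activation: z₁ = [1, 7]
After ReLU: h = [1, 7]
Layer 2 output: y = 2×1 + 2×7 + 1 = 17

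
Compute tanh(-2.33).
-0.9812

tanh(-2.33) = (e^(-2.33) - e^(2.33))/(e^(-2.33) + e^(2.33)) = -0.9812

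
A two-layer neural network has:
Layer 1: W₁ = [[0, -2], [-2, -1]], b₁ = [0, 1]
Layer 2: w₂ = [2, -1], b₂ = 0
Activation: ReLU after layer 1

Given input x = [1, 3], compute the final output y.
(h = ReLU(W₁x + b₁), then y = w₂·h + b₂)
y = 0

Layer 1 pre-activation: z₁ = [-6, -4]
After ReLU: h = [0, 0]
Layer 2 output: y = 2×0 + -1×0 + 0 = 0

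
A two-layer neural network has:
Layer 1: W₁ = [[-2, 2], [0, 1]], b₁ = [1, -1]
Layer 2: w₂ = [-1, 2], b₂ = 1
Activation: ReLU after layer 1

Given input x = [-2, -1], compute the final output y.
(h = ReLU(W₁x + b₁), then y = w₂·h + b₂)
y = -2

Layer 1 pre-activation: z₁ = [3, -2]
After ReLU: h = [3, 0]
Layer 2 output: y = -1×3 + 2×0 + 1 = -2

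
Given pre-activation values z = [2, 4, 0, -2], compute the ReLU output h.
h = [2, 4, 0, 0]

ReLU applied element-wise: max(0,2)=2, max(0,4)=4, max(0,0)=0, max(0,-2)=0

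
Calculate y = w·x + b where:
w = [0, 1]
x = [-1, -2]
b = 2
y = 0

y = (0)(-1) + (1)(-2) + 2 = 0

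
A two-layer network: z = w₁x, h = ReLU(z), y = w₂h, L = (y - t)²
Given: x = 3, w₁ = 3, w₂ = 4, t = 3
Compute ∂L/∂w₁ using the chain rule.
∂L/∂w₁ = 792

Forward pass:
z = w₁x = 3×3 = 9
h = ReLU(9) = 9
y = w₂h = 4×9 = 36

Backward pass:
∂L/∂y = 2(y - t) = 2(36 - 3) = 66
∂y/∂h = w₂ = 4
∂h/∂z = 1 (ReLU derivative)
∂z/∂w₁ = x = 3

∂L/∂w₁ = 66 × 4 × 1 × 3 = 792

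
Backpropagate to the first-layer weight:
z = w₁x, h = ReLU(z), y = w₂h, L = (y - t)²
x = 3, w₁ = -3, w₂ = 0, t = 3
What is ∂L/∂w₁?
∂L/∂w₁ = 0

Forward pass:
z = w₁x = -3×3 = -9
h = ReLU(-9) = 0
y = w₂h = 0×0 = 0

Backward pass:
∂L/∂y = 2(y - t) = 2(0 - 3) = -6
∂y/∂h = w₂ = 0
∂h/∂z = 0 (ReLU derivative)
∂z/∂w₁ = x = 3

∂L/∂w₁ = -6 × 0 × 0 × 3 = 0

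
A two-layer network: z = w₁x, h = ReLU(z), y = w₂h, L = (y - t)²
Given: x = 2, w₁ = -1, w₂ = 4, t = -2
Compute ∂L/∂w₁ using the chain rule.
∂L/∂w₁ = 0

Forward pass:
z = w₁x = -1×2 = -2
h = ReLU(-2) = 0
y = w₂h = 4×0 = 0

Backward pass:
∂L/∂y = 2(y - t) = 2(0 - -2) = 4
∂y/∂h = w₂ = 4
∂h/∂z = 0 (ReLU derivative)
∂z/∂w₁ = x = 2

∂L/∂w₁ = 4 × 4 × 0 × 2 = 0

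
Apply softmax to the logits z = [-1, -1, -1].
p = [0.3333, 0.3333, 0.3333]

exp(z) = [0.3679, 0.3679, 0.3679]
Sum = 1.104
p = [0.3333, 0.3333, 0.3333]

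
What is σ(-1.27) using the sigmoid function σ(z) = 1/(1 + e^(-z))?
0.2193

sigmoid(-1.27) = 1/(1 + e^(1.27)) = 1/(1 + 3.561) = 0.2193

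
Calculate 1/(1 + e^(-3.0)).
0.9526

sigmoid(3.0) = 1/(1 + e^(-3.0)) = 1/(1 + 0.04979) = 0.9526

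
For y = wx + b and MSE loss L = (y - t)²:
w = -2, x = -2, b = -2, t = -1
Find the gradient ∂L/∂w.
∂L/∂w = -12

y = wx + b = (-2)(-2) + -2 = 2
∂L/∂y = 2(y - t) = 2(2 - -1) = 6
∂y/∂w = x = -2
∂L/∂w = ∂L/∂y · ∂y/∂w = 6 × -2 = -12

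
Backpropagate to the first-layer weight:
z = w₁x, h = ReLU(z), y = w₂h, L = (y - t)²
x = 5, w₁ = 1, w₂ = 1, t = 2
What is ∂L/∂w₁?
∂L/∂w₁ = 30

Forward pass:
z = w₁x = 1×5 = 5
h = ReLU(5) = 5
y = w₂h = 1×5 = 5

Backward pass:
∂L/∂y = 2(y - t) = 2(5 - 2) = 6
∂y/∂h = w₂ = 1
∂h/∂z = 1 (ReLU derivative)
∂z/∂w₁ = x = 5

∂L/∂w₁ = 6 × 1 × 1 × 5 = 30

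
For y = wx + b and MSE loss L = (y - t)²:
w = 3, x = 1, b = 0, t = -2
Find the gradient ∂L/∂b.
∂L/∂b = 10

y = wx + b = (3)(1) + 0 = 3
∂L/∂y = 2(y - t) = 2(3 - -2) = 10
∂y/∂b = 1
∂L/∂b = ∂L/∂y · ∂y/∂b = 10 × 1 = 10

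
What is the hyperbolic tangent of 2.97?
0.9947

tanh(2.97) = (e^(2.97) - e^(-2.97))/(e^(2.97) + e^(-2.97)) = 0.9947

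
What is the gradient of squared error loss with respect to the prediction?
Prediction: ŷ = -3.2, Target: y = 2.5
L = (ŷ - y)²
∂L/∂ŷ = -11.4

∂L/∂ŷ = 2(ŷ - y) = 2(-3.2 - 2.5) = 2(-5.7) = -11.4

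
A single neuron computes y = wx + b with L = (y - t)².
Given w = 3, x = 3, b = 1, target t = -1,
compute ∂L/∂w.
∂L/∂w = 66

y = wx + b = (3)(3) + 1 = 10
∂L/∂y = 2(y - t) = 2(10 - -1) = 22
∂y/∂w = x = 3
∂L/∂w = ∂L/∂y · ∂y/∂w = 22 × 3 = 66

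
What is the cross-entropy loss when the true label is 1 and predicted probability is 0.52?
L = 0.6539

L = -1·log(0.52) - 0·log(0.48) = -log(0.52) = 0.6539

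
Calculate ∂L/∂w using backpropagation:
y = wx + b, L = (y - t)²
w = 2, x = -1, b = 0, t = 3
∂L/∂w = 10

y = wx + b = (2)(-1) + 0 = -2
∂L/∂y = 2(y - t) = 2(-2 - 3) = -10
∂y/∂w = x = -1
∂L/∂w = ∂L/∂y · ∂y/∂w = -10 × -1 = 10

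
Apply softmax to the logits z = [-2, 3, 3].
p = [0.0034, 0.4983, 0.4983]

exp(z) = [0.1353, 20.09, 20.09]
Sum = 40.31
p = [0.0034, 0.4983, 0.4983]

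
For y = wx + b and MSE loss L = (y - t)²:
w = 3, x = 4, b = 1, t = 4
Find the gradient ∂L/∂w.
∂L/∂w = 72

y = wx + b = (3)(4) + 1 = 13
∂L/∂y = 2(y - t) = 2(13 - 4) = 18
∂y/∂w = x = 4
∂L/∂w = ∂L/∂y · ∂y/∂w = 18 × 4 = 72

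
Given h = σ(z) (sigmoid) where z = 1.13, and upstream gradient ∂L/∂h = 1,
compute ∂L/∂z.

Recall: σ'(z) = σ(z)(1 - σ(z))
∂L/∂z = 0.1845

σ(1.13) = 0.7558
σ'(1.13) = σ(1.13)(1 - σ(1.13)) = 0.7558 × 0.2442 = 0.1845
∂L/∂z = ∂L/∂h · σ'(z) = 1 × 0.1845 = 0.1845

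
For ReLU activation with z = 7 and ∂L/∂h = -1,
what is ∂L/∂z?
∂L/∂z = -1

h = ReLU(7) = 7
Since z > 0: ∂h/∂z = 1
∂L/∂z = ∂L/∂h · ∂h/∂z = -1 × 1 = -1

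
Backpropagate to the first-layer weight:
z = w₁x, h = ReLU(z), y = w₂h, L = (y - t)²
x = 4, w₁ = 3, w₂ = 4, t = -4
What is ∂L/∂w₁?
∂L/∂w₁ = 1664

Forward pass:
z = w₁x = 3×4 = 12
h = ReLU(12) = 12
y = w₂h = 4×12 = 48

Backward pass:
∂L/∂y = 2(y - t) = 2(48 - -4) = 104
∂y/∂h = w₂ = 4
∂h/∂z = 1 (ReLU derivative)
∂z/∂w₁ = x = 4

∂L/∂w₁ = 104 × 4 × 1 × 4 = 1664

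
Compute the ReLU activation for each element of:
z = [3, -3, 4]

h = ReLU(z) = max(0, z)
h = [3, 0, 4]

ReLU applied element-wise: max(0,3)=3, max(0,-3)=0, max(0,4)=4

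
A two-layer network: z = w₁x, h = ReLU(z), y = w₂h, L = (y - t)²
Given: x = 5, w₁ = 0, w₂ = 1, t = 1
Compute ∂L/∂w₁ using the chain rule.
∂L/∂w₁ = 0

Forward pass:
z = w₁x = 0×5 = 0
h = ReLU(0) = 0
y = w₂h = 1×0 = 0

Backward pass:
∂L/∂y = 2(y - t) = 2(0 - 1) = -2
∂y/∂h = w₂ = 1
∂h/∂z = 0 (ReLU derivative)
∂z/∂w₁ = x = 5

∂L/∂w₁ = -2 × 1 × 0 × 5 = 0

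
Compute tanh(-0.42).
-0.3969

tanh(-0.42) = (e^(-0.42) - e^(0.42))/(e^(-0.42) + e^(0.42)) = -0.3969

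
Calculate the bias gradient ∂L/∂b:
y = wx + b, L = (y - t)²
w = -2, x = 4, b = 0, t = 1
∂L/∂b = -18

y = wx + b = (-2)(4) + 0 = -8
∂L/∂y = 2(y - t) = 2(-8 - 1) = -18
∂y/∂b = 1
∂L/∂b = ∂L/∂y · ∂y/∂b = -18 × 1 = -18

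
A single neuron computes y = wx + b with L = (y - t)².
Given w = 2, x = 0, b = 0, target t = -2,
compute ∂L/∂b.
∂L/∂b = 4

y = wx + b = (2)(0) + 0 = 0
∂L/∂y = 2(y - t) = 2(0 - -2) = 4
∂y/∂b = 1
∂L/∂b = ∂L/∂y · ∂y/∂b = 4 × 1 = 4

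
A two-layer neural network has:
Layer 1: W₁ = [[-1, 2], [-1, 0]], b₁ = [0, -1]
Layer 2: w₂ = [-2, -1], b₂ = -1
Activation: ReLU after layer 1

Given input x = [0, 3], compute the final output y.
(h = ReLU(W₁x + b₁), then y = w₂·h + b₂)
y = -13

Layer 1 pre-activation: z₁ = [6, -1]
After ReLU: h = [6, 0]
Layer 2 output: y = -2×6 + -1×0 + -1 = -13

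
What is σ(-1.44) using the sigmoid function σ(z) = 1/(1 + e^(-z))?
0.1915

sigmoid(-1.44) = 1/(1 + e^(1.44)) = 1/(1 + 4.221) = 0.1915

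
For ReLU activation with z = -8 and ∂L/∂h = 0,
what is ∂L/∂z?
∂L/∂z = 0

h = ReLU(-8) = 0
Since z < 0: ∂h/∂z = 0
∂L/∂z = ∂L/∂h · ∂h/∂z = 0 × 0 = 0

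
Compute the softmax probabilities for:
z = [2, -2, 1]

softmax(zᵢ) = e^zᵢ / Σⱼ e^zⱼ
p = [0.7214, 0.0132, 0.2654]

exp(z) = [7.389, 0.1353, 2.718]
Sum = 10.24
p = [0.7214, 0.0132, 0.2654]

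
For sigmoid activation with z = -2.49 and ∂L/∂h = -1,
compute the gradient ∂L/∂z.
∂L/∂z = -0.0707

σ(-2.49) = 0.07656
σ'(-2.49) = σ(-2.49)(1 - σ(-2.49)) = 0.07656 × 0.9234 = 0.0707
∂L/∂z = ∂L/∂h · σ'(z) = -1 × 0.0707 = -0.0707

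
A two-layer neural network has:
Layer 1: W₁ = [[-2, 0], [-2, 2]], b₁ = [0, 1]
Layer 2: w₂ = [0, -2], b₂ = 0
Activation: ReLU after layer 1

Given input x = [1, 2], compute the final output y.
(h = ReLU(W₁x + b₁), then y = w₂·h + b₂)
y = -6

Layer 1 pre-activation: z₁ = [-2, 3]
After ReLU: h = [0, 3]
Layer 2 output: y = 0×0 + -2×3 + 0 = -6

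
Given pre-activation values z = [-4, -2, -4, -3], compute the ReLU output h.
h = [0, 0, 0, 0]

ReLU applied element-wise: max(0,-4)=0, max(0,-2)=0, max(0,-4)=0, max(0,-3)=0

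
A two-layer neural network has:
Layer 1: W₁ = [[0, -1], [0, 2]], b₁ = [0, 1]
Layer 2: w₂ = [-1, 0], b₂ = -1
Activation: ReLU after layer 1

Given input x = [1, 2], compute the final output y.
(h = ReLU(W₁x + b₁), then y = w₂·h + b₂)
y = -1

Layer 1 pre-activation: z₁ = [-2, 5]
After ReLU: h = [0, 5]
Layer 2 output: y = -1×0 + 0×5 + -1 = -1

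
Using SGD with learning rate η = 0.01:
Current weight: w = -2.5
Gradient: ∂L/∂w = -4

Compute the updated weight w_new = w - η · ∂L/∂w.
w_new = -2.46

w_new = w - η·∂L/∂w = -2.5 - 0.01×(-4) = -2.5 - (-0.04) = -2.46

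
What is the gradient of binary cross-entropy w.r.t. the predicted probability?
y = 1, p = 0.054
∂L/∂p = -18.52

∂L/∂p = -y/p + (1-y)/(1-p) = -1/0.054 + 0 = -18.52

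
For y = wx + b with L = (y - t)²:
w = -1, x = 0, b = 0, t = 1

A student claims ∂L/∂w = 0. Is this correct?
Correct

y = (-1)(0) + 0 = 0
∂L/∂y = 2(y - t) = 2(0 - 1) = -2
∂y/∂w = x = 0
∂L/∂w = -2 × 0 = 0

Claimed value: 0
Correct: The correct gradient is 0.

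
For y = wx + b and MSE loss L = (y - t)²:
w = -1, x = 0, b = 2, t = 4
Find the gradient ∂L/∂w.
∂L/∂w = 0

y = wx + b = (-1)(0) + 2 = 2
∂L/∂y = 2(y - t) = 2(2 - 4) = -4
∂y/∂w = x = 0
∂L/∂w = ∂L/∂y · ∂y/∂w = -4 × 0 = 0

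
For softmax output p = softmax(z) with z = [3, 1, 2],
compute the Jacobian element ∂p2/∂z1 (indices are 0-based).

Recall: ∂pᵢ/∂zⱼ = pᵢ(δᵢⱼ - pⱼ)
∂p2/∂z1 = -0.02203

p = softmax(z) = [0.6652, 0.09003, 0.2447]
p2 = 0.2447, p1 = 0.09003

∂p2/∂z1 = -p2 × p1 = -0.2447 × 0.09003 = -0.02203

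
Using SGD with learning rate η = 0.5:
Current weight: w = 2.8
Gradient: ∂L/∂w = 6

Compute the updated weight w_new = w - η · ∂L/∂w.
w_new = -0.2

w_new = w - η·∂L/∂w = 2.8 - 0.5×(6) = 2.8 - (3) = -0.2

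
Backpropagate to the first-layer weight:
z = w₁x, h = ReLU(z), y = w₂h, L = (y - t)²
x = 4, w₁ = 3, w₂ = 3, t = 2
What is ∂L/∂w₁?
∂L/∂w₁ = 816

Forward pass:
z = w₁x = 3×4 = 12
h = ReLU(12) = 12
y = w₂h = 3×12 = 36

Backward pass:
∂L/∂y = 2(y - t) = 2(36 - 2) = 68
∂y/∂h = w₂ = 3
∂h/∂z = 1 (ReLU derivative)
∂z/∂w₁ = x = 4

∂L/∂w₁ = 68 × 3 × 1 × 4 = 816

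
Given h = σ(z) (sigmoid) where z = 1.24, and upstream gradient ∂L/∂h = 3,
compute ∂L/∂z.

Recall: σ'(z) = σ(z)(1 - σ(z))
∂L/∂z = 0.5222

σ(1.24) = 0.7756
σ'(1.24) = σ(1.24)(1 - σ(1.24)) = 0.7756 × 0.2244 = 0.1741
∂L/∂z = ∂L/∂h · σ'(z) = 3 × 0.1741 = 0.5222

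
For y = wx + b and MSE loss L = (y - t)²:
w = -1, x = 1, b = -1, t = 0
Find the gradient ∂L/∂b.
∂L/∂b = -4

y = wx + b = (-1)(1) + -1 = -2
∂L/∂y = 2(y - t) = 2(-2 - 0) = -4
∂y/∂b = 1
∂L/∂b = ∂L/∂y · ∂y/∂b = -4 × 1 = -4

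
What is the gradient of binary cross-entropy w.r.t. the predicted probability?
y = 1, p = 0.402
∂L/∂p = -2.488

∂L/∂p = -y/p + (1-y)/(1-p) = -1/0.402 + 0 = -2.488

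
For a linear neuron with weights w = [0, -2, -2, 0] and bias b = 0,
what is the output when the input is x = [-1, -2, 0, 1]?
y = 4

y = (0)(-1) + (-2)(-2) + (-2)(0) + (0)(1) + 0 = 4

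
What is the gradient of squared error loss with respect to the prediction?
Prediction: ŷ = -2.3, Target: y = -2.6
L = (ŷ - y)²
∂L/∂ŷ = 0.6

∂L/∂ŷ = 2(ŷ - y) = 2(-2.3 - -2.6) = 2(0.3) = 0.6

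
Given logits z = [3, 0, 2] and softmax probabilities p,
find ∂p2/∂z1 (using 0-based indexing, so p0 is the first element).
∂p2/∂z1 = -0.009113

p = softmax(z) = [0.7054, 0.03512, 0.2595]
p2 = 0.2595, p1 = 0.03512

∂p2/∂z1 = -p2 × p1 = -0.2595 × 0.03512 = -0.009113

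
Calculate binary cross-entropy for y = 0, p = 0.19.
L = 0.2107

L = -0·log(0.19) - 1·log(0.81) = -log(0.81) = 0.2107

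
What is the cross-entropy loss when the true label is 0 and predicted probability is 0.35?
L = 0.4308

L = -0·log(0.35) - 1·log(0.65) = -log(0.65) = 0.4308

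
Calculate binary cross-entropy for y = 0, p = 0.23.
L = 0.2614

L = -0·log(0.23) - 1·log(0.77) = -log(0.77) = 0.2614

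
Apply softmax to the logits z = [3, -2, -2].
p = [0.9867, 0.0066, 0.0066]

exp(z) = [20.09, 0.1353, 0.1353]
Sum = 20.36
p = [0.9867, 0.0066, 0.0066]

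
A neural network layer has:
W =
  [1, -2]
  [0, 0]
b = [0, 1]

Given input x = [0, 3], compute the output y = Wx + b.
y = [-6, 1]

Wx = [1×0 + -2×3, 0×0 + 0×3]
   = [-6, 0]
y = Wx + b = [-6 + 0, 0 + 1] = [-6, 1]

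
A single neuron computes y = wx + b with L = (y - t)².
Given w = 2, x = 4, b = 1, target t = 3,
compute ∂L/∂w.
∂L/∂w = 48

y = wx + b = (2)(4) + 1 = 9
∂L/∂y = 2(y - t) = 2(9 - 3) = 12
∂y/∂w = x = 4
∂L/∂w = ∂L/∂y · ∂y/∂w = 12 × 4 = 48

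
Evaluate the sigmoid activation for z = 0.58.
0.6411

sigmoid(0.58) = 1/(1 + e^(-0.58)) = 1/(1 + 0.5599) = 0.6411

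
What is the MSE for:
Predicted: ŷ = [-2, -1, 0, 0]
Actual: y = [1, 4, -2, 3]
MSE = 11.75

MSE = (1/4)((-2-1)² + (-1-4)² + (0--2)² + (0-3)²) = (1/4)(9 + 25 + 4 + 9) = 11.75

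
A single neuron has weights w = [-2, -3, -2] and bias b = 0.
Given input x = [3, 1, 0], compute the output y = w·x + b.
y = -9

y = (-2)(3) + (-3)(1) + (-2)(0) + 0 = -9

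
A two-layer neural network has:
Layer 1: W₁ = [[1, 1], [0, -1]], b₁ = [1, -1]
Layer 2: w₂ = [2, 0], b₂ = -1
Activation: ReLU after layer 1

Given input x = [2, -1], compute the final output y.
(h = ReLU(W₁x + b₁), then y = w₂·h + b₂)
y = 3

Layer 1 pre-activation: z₁ = [2, 0]
After ReLU: h = [2, 0]
Layer 2 output: y = 2×2 + 0×0 + -1 = 3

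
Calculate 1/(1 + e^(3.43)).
0.03137

sigmoid(-3.43) = 1/(1 + e^(3.43)) = 1/(1 + 30.88) = 0.03137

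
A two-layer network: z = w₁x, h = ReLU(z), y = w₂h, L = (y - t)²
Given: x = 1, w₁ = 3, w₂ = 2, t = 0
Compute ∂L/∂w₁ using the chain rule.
∂L/∂w₁ = 24

Forward pass:
z = w₁x = 3×1 = 3
h = ReLU(3) = 3
y = w₂h = 2×3 = 6

Backward pass:
∂L/∂y = 2(y - t) = 2(6 - 0) = 12
∂y/∂h = w₂ = 2
∂h/∂z = 1 (ReLU derivative)
∂z/∂w₁ = x = 1

∂L/∂w₁ = 12 × 2 × 1 × 1 = 24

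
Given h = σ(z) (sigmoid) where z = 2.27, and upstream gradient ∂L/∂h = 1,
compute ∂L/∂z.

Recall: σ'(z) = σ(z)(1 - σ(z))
∂L/∂z = 0.08487

σ(2.27) = 0.9064
σ'(2.27) = σ(2.27)(1 - σ(2.27)) = 0.9064 × 0.09364 = 0.08487
∂L/∂z = ∂L/∂h · σ'(z) = 1 × 0.08487 = 0.08487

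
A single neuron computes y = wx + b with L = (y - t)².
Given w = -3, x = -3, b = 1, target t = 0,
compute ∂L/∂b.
∂L/∂b = 20

y = wx + b = (-3)(-3) + 1 = 10
∂L/∂y = 2(y - t) = 2(10 - 0) = 20
∂y/∂b = 1
∂L/∂b = ∂L/∂y · ∂y/∂b = 20 × 1 = 20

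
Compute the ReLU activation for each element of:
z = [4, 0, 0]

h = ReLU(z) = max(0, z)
h = [4, 0, 0]

ReLU applied element-wise: max(0,4)=4, max(0,0)=0, max(0,0)=0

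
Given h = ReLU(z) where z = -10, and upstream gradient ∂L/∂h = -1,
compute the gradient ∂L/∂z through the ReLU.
∂L/∂z = 0

h = ReLU(-10) = 0
Since z < 0: ∂h/∂z = 0
∂L/∂z = ∂L/∂h · ∂h/∂z = -1 × 0 = 0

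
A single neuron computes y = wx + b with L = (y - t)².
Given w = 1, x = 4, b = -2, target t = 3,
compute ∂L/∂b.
∂L/∂b = -2

y = wx + b = (1)(4) + -2 = 2
∂L/∂y = 2(y - t) = 2(2 - 3) = -2
∂y/∂b = 1
∂L/∂b = ∂L/∂y · ∂y/∂b = -2 × 1 = -2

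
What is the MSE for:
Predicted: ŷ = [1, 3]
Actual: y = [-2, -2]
MSE = 17

MSE = (1/2)((1--2)² + (3--2)²) = (1/2)(9 + 25) = 17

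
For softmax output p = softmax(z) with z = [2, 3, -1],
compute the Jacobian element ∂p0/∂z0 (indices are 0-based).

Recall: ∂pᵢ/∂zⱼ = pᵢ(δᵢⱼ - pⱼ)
∂p0/∂z0 = 0.195

p = softmax(z) = [0.2654, 0.7214, 0.01321]
p0 = 0.2654

∂p0/∂z0 = p0(1 - p0) = 0.2654 × (1 - 0.2654) = 0.195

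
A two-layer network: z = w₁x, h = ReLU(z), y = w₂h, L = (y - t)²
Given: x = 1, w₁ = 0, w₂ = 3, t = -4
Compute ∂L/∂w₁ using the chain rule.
∂L/∂w₁ = 0

Forward pass:
z = w₁x = 0×1 = 0
h = ReLU(0) = 0
y = w₂h = 3×0 = 0

Backward pass:
∂L/∂y = 2(y - t) = 2(0 - -4) = 8
∂y/∂h = w₂ = 3
∂h/∂z = 0 (ReLU derivative)
∂z/∂w₁ = x = 1

∂L/∂w₁ = 8 × 3 × 0 × 1 = 0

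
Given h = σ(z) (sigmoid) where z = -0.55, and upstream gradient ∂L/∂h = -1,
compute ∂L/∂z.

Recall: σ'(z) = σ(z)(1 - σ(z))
∂L/∂z = -0.232

σ(-0.55) = 0.3659
σ'(-0.55) = σ(-0.55)(1 - σ(-0.55)) = 0.3659 × 0.6341 = 0.232
∂L/∂z = ∂L/∂h · σ'(z) = -1 × 0.232 = -0.232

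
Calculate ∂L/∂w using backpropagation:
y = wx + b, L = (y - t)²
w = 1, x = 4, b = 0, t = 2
∂L/∂w = 16

y = wx + b = (1)(4) + 0 = 4
∂L/∂y = 2(y - t) = 2(4 - 2) = 4
∂y/∂w = x = 4
∂L/∂w = ∂L/∂y · ∂y/∂w = 4 × 4 = 16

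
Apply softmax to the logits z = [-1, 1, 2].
p = [0.0351, 0.2595, 0.7054]

exp(z) = [0.3679, 2.718, 7.389]
Sum = 10.48
p = [0.0351, 0.2595, 0.7054]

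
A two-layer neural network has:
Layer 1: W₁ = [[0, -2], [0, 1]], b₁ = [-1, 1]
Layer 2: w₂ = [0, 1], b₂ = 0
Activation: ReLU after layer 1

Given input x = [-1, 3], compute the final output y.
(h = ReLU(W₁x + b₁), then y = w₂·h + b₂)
y = 4

Layer 1 pre-activation: z₁ = [-7, 4]
After ReLU: h = [0, 4]
Layer 2 output: y = 0×0 + 1×4 + 0 = 4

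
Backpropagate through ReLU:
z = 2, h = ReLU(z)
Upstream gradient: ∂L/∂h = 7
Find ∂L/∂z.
∂L/∂z = 7

h = ReLU(2) = 2
Since z > 0: ∂h/∂z = 1
∂L/∂z = ∂L/∂h · ∂h/∂z = 7 × 1 = 7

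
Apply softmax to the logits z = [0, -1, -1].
p = [0.5761, 0.2119, 0.2119]

exp(z) = [1, 0.3679, 0.3679]
Sum = 1.736
p = [0.5761, 0.2119, 0.2119]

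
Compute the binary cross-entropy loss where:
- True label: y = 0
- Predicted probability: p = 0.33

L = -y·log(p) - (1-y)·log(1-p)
L = 0.4005

L = -0·log(0.33) - 1·log(0.67) = -log(0.67) = 0.4005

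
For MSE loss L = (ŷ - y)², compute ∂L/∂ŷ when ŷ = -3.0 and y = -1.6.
∂L/∂ŷ = -2.8

∂L/∂ŷ = 2(ŷ - y) = 2(-3.0 - -1.6) = 2(-1.4) = -2.8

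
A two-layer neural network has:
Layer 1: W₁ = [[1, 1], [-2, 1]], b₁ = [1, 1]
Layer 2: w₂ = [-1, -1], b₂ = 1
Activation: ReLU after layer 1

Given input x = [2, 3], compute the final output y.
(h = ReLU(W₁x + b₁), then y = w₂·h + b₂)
y = -5

Layer 1 pre-activation: z₁ = [6, 0]
After ReLU: h = [6, 0]
Layer 2 output: y = -1×6 + -1×0 + 1 = -5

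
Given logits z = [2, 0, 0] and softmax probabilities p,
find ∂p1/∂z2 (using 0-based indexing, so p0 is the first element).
∂p1/∂z2 = -0.01134

p = softmax(z) = [0.787, 0.1065, 0.1065]
p1 = 0.1065, p2 = 0.1065

∂p1/∂z2 = -p1 × p2 = -0.1065 × 0.1065 = -0.01134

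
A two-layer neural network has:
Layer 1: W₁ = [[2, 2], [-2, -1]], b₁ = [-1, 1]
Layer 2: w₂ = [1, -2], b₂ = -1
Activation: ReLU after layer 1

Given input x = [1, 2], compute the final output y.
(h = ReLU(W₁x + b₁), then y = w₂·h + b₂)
y = 4

Layer 1 pre-activation: z₁ = [5, -3]
After ReLU: h = [5, 0]
Layer 2 output: y = 1×5 + -2×0 + -1 = 4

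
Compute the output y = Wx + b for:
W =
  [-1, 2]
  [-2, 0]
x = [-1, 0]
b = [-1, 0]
y = [0, 2]

Wx = [-1×-1 + 2×0, -2×-1 + 0×0]
   = [1, 2]
y = Wx + b = [1 + -1, 2 + 0] = [0, 2]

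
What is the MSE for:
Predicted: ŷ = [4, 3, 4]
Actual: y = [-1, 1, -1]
MSE = 18

MSE = (1/3)((4--1)² + (3-1)² + (4--1)²) = (1/3)(25 + 4 + 25) = 18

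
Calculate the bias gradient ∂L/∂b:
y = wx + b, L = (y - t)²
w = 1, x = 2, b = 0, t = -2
∂L/∂b = 8

y = wx + b = (1)(2) + 0 = 2
∂L/∂y = 2(y - t) = 2(2 - -2) = 8
∂y/∂b = 1
∂L/∂b = ∂L/∂y · ∂y/∂b = 8 × 1 = 8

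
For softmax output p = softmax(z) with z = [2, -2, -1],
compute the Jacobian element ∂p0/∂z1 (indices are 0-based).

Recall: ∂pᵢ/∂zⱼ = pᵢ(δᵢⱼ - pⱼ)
∂p0/∂z1 = -0.01605

p = softmax(z) = [0.9362, 0.01715, 0.04661]
p0 = 0.9362, p1 = 0.01715

∂p0/∂z1 = -p0 × p1 = -0.9362 × 0.01715 = -0.01605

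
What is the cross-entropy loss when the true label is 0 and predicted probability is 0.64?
L = 1.022

L = -0·log(0.64) - 1·log(0.36) = -log(0.36) = 1.022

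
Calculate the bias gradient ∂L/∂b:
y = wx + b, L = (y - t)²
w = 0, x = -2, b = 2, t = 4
∂L/∂b = -4

y = wx + b = (0)(-2) + 2 = 2
∂L/∂y = 2(y - t) = 2(2 - 4) = -4
∂y/∂b = 1
∂L/∂b = ∂L/∂y · ∂y/∂b = -4 × 1 = -4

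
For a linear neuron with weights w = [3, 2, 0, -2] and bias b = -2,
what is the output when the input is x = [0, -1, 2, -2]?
y = 0

y = (3)(0) + (2)(-1) + (0)(2) + (-2)(-2) + -2 = 0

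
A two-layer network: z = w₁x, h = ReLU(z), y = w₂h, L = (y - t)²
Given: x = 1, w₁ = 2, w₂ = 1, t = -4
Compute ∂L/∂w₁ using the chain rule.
∂L/∂w₁ = 12

Forward pass:
z = w₁x = 2×1 = 2
h = ReLU(2) = 2
y = w₂h = 1×2 = 2

Backward pass:
∂L/∂y = 2(y - t) = 2(2 - -4) = 12
∂y/∂h = w₂ = 1
∂h/∂z = 1 (ReLU derivative)
∂z/∂w₁ = x = 1

∂L/∂w₁ = 12 × 1 × 1 × 1 = 12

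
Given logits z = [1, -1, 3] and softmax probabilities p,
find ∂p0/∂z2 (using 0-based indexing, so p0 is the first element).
∂p0/∂z2 = -0.1017

p = softmax(z) = [0.1173, 0.01588, 0.8668]
p0 = 0.1173, p2 = 0.8668

∂p0/∂z2 = -p0 × p2 = -0.1173 × 0.8668 = -0.1017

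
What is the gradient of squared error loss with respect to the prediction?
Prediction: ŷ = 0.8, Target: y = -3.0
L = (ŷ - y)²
∂L/∂ŷ = 7.6

∂L/∂ŷ = 2(ŷ - y) = 2(0.8 - -3.0) = 2(3.8) = 7.6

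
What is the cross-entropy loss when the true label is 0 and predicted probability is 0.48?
L = 0.6539

L = -0·log(0.48) - 1·log(0.52) = -log(0.52) = 0.6539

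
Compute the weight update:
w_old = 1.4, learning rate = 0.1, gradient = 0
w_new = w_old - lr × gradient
w_new = 1.4

w_new = w - η·∂L/∂w = 1.4 - 0.1×(0) = 1.4 - (0) = 1.4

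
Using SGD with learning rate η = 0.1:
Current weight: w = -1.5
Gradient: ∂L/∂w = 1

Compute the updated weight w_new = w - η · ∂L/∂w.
w_new = -1.6

w_new = w - η·∂L/∂w = -1.5 - 0.1×(1) = -1.5 - (0.1) = -1.6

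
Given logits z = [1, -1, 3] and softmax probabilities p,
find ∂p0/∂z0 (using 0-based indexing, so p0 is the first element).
∂p0/∂z0 = 0.1035

p = softmax(z) = [0.1173, 0.01588, 0.8668]
p0 = 0.1173

∂p0/∂z0 = p0(1 - p0) = 0.1173 × (1 - 0.1173) = 0.1035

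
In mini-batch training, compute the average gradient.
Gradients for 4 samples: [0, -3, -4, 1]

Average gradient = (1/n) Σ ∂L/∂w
Average gradient = -1.5

Average = (1/4)(0 + -3 + -4 + 1) = -6/4 = -1.5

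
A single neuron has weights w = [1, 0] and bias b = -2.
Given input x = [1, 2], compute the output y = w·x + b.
y = -1

y = (1)(1) + (0)(2) + -2 = -1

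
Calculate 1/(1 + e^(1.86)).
0.1347

sigmoid(-1.86) = 1/(1 + e^(1.86)) = 1/(1 + 6.424) = 0.1347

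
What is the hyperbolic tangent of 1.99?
0.9633

tanh(1.99) = (e^(1.99) - e^(-1.99))/(e^(1.99) + e^(-1.99)) = 0.9633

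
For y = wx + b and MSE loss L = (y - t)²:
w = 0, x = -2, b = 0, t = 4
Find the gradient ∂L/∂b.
∂L/∂b = -8

y = wx + b = (0)(-2) + 0 = 0
∂L/∂y = 2(y - t) = 2(0 - 4) = -8
∂y/∂b = 1
∂L/∂b = ∂L/∂y · ∂y/∂b = -8 × 1 = -8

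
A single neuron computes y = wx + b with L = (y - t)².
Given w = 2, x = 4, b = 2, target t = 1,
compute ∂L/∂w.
∂L/∂w = 72

y = wx + b = (2)(4) + 2 = 10
∂L/∂y = 2(y - t) = 2(10 - 1) = 18
∂y/∂w = x = 4
∂L/∂w = ∂L/∂y · ∂y/∂w = 18 × 4 = 72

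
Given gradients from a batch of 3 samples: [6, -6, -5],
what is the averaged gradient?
Average gradient = -1.667

Average = (1/3)(6 + -6 + -5) = -5/3 = -1.667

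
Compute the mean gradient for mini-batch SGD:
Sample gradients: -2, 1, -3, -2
Average gradient = -1.5

Average = (1/4)(-2 + 1 + -3 + -2) = -6/4 = -1.5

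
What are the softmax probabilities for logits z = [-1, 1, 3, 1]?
p = [0.0142, 0.105, 0.7758, 0.105]

exp(z) = [0.3679, 2.718, 20.09, 2.718]
Sum = 25.89
p = [0.0142, 0.105, 0.7758, 0.105]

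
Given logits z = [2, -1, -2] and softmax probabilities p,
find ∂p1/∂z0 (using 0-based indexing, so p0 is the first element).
∂p1/∂z0 = -0.04364

p = softmax(z) = [0.9362, 0.04661, 0.01715]
p1 = 0.04661, p0 = 0.9362

∂p1/∂z0 = -p1 × p0 = -0.04661 × 0.9362 = -0.04364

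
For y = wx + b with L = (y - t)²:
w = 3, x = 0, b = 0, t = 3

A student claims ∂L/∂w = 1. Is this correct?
Incorrect

y = (3)(0) + 0 = 0
∂L/∂y = 2(y - t) = 2(0 - 3) = -6
∂y/∂w = x = 0
∂L/∂w = -6 × 0 = 0

Claimed value: 1
Incorrect: The correct gradient is 0.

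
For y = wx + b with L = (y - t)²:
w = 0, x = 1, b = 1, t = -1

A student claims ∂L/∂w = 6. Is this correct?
Incorrect

y = (0)(1) + 1 = 1
∂L/∂y = 2(y - t) = 2(1 - -1) = 4
∂y/∂w = x = 1
∂L/∂w = 4 × 1 = 4

Claimed value: 6
Incorrect: The correct gradient is 4.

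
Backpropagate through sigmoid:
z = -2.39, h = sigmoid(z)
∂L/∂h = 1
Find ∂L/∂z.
∂L/∂z = 0.07689

σ(-2.39) = 0.08394
σ'(-2.39) = σ(-2.39)(1 - σ(-2.39)) = 0.08394 × 0.9161 = 0.07689
∂L/∂z = ∂L/∂h · σ'(z) = 1 × 0.07689 = 0.07689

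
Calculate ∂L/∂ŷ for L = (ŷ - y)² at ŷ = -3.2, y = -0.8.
∂L/∂ŷ = -4.8

∂L/∂ŷ = 2(ŷ - y) = 2(-3.2 - -0.8) = 2(-2.4) = -4.8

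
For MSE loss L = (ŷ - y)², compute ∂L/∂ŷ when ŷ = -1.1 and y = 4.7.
∂L/∂ŷ = -11.6

∂L/∂ŷ = 2(ŷ - y) = 2(-1.1 - 4.7) = 2(-5.8) = -11.6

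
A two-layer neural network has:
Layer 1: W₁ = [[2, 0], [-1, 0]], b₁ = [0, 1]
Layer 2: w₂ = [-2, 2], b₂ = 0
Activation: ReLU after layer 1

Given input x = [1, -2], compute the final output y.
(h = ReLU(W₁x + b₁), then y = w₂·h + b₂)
y = -4

Layer 1 pre-activation: z₁ = [2, 0]
After ReLU: h = [2, 0]
Layer 2 output: y = -2×2 + 2×0 + 0 = -4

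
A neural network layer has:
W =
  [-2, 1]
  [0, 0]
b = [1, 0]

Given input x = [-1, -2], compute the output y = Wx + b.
y = [1, 0]

Wx = [-2×-1 + 1×-2, 0×-1 + 0×-2]
   = [0, 0]
y = Wx + b = [0 + 1, 0 + 0] = [1, 0]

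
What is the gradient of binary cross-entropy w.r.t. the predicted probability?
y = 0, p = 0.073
∂L/∂p = 1.079

∂L/∂p = -y/p + (1-y)/(1-p) = 0 + 1/0.927 = 1.079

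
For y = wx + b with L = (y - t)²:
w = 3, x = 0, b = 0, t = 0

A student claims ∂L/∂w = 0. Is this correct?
Correct

y = (3)(0) + 0 = 0
∂L/∂y = 2(y - t) = 2(0 - 0) = 0
∂y/∂w = x = 0
∂L/∂w = 0 × 0 = 0

Claimed value: 0
Correct: The correct gradient is 0.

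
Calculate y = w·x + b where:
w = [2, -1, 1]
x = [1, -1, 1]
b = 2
y = 6

y = (2)(1) + (-1)(-1) + (1)(1) + 2 = 6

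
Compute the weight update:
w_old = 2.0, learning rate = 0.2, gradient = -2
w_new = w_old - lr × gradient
w_new = 2.4

w_new = w - η·∂L/∂w = 2.0 - 0.2×(-2) = 2.0 - (-0.4) = 2.4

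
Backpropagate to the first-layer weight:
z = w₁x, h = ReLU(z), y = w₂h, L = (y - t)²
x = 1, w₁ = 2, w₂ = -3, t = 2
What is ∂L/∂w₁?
∂L/∂w₁ = 48

Forward pass:
z = w₁x = 2×1 = 2
h = ReLU(2) = 2
y = w₂h = -3×2 = -6

Backward pass:
∂L/∂y = 2(y - t) = 2(-6 - 2) = -16
∂y/∂h = w₂ = -3
∂h/∂z = 1 (ReLU derivative)
∂z/∂w₁ = x = 1

∂L/∂w₁ = -16 × -3 × 1 × 1 = 48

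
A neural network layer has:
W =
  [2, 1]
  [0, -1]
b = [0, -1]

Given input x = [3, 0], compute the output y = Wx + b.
y = [6, -1]

Wx = [2×3 + 1×0, 0×3 + -1×0]
   = [6, 0]
y = Wx + b = [6 + 0, 0 + -1] = [6, -1]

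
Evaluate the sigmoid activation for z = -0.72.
0.3274

sigmoid(-0.72) = 1/(1 + e^(0.72)) = 1/(1 + 2.054) = 0.3274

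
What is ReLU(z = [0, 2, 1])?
h = [0, 2, 1]

ReLU applied element-wise: max(0,0)=0, max(0,2)=2, max(0,1)=1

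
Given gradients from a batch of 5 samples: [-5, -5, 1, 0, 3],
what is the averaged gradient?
Average gradient = -1.2

Average = (1/5)(-5 + -5 + 1 + 0 + 3) = -6/5 = -1.2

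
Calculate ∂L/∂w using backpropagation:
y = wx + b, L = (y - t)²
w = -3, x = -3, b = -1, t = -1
∂L/∂w = -54

y = wx + b = (-3)(-3) + -1 = 8
∂L/∂y = 2(y - t) = 2(8 - -1) = 18
∂y/∂w = x = -3
∂L/∂w = ∂L/∂y · ∂y/∂w = 18 × -3 = -54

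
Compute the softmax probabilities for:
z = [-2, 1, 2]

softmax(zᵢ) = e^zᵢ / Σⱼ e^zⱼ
p = [0.0132, 0.2654, 0.7214]

exp(z) = [0.1353, 2.718, 7.389]
Sum = 10.24
p = [0.0132, 0.2654, 0.7214]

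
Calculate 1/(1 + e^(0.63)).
0.3475

sigmoid(-0.63) = 1/(1 + e^(0.63)) = 1/(1 + 1.878) = 0.3475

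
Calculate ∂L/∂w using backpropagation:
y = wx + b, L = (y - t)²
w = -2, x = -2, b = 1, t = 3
∂L/∂w = -8

y = wx + b = (-2)(-2) + 1 = 5
∂L/∂y = 2(y - t) = 2(5 - 3) = 4
∂y/∂w = x = -2
∂L/∂w = ∂L/∂y · ∂y/∂w = 4 × -2 = -8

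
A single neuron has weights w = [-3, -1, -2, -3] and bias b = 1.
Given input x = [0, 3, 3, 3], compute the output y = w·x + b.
y = -17

y = (-3)(0) + (-1)(3) + (-2)(3) + (-3)(3) + 1 = -17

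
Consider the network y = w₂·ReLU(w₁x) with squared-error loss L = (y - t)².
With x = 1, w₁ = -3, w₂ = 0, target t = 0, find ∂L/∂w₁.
∂L/∂w₁ = 0

Forward pass:
z = w₁x = -3×1 = -3
h = ReLU(-3) = 0
y = w₂h = 0×0 = 0

Backward pass:
∂L/∂y = 2(y - t) = 2(0 - 0) = 0
∂y/∂h = w₂ = 0
∂h/∂z = 0 (ReLU derivative)
∂z/∂w₁ = x = 1

∂L/∂w₁ = 0 × 0 × 0 × 1 = 0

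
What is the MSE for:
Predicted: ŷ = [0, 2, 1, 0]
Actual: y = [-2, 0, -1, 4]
MSE = 7

MSE = (1/4)((0--2)² + (2-0)² + (1--1)² + (0-4)²) = (1/4)(4 + 4 + 4 + 16) = 7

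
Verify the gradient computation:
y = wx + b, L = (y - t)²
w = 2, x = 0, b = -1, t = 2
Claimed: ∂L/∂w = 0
Correct

y = (2)(0) + -1 = -1
∂L/∂y = 2(y - t) = 2(-1 - 2) = -6
∂y/∂w = x = 0
∂L/∂w = -6 × 0 = 0

Claimed value: 0
Correct: The correct gradient is 0.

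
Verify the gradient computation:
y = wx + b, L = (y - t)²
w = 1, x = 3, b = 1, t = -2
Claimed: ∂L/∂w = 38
Incorrect

y = (1)(3) + 1 = 4
∂L/∂y = 2(y - t) = 2(4 - -2) = 12
∂y/∂w = x = 3
∂L/∂w = 12 × 3 = 36

Claimed value: 38
Incorrect: The correct gradient is 36.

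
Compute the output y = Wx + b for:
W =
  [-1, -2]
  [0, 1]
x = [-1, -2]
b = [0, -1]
y = [5, -3]

Wx = [-1×-1 + -2×-2, 0×-1 + 1×-2]
   = [5, -2]
y = Wx + b = [5 + 0, -2 + -1] = [5, -3]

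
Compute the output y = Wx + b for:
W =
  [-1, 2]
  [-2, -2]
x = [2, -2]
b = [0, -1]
y = [-6, -1]

Wx = [-1×2 + 2×-2, -2×2 + -2×-2]
   = [-6, 0]
y = Wx + b = [-6 + 0, 0 + -1] = [-6, -1]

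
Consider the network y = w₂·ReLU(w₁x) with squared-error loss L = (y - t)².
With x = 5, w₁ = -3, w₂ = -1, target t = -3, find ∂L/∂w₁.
∂L/∂w₁ = 0

Forward pass:
z = w₁x = -3×5 = -15
h = ReLU(-15) = 0
y = w₂h = -1×0 = 0

Backward pass:
∂L/∂y = 2(y - t) = 2(0 - -3) = 6
∂y/∂h = w₂ = -1
∂h/∂z = 0 (ReLU derivative)
∂z/∂w₁ = x = 5

∂L/∂w₁ = 6 × -1 × 0 × 5 = 0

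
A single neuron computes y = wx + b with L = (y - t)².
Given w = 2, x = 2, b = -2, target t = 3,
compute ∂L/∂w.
∂L/∂w = -4

y = wx + b = (2)(2) + -2 = 2
∂L/∂y = 2(y - t) = 2(2 - 3) = -2
∂y/∂w = x = 2
∂L/∂w = ∂L/∂y · ∂y/∂w = -2 × 2 = -4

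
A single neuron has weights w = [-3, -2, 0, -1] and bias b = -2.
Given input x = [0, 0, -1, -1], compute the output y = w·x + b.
y = -1

y = (-3)(0) + (-2)(0) + (0)(-1) + (-1)(-1) + -2 = -1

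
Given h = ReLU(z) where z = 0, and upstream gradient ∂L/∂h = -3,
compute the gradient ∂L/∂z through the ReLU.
∂L/∂z = 0

h = ReLU(0) = 0
At z = 0: ∂h/∂z = 0 (by convention)
∂L/∂z = ∂L/∂h · ∂h/∂z = -3 × 0 = 0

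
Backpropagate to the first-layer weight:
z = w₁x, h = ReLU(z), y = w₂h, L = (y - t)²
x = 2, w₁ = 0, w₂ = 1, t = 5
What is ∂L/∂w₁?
∂L/∂w₁ = 0

Forward pass:
z = w₁x = 0×2 = 0
h = ReLU(0) = 0
y = w₂h = 1×0 = 0

Backward pass:
∂L/∂y = 2(y - t) = 2(0 - 5) = -10
∂y/∂h = w₂ = 1
∂h/∂z = 0 (ReLU derivative)
∂z/∂w₁ = x = 2

∂L/∂w₁ = -10 × 1 × 0 × 2 = 0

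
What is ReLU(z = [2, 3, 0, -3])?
h = [2, 3, 0, 0]

ReLU applied element-wise: max(0,2)=2, max(0,3)=3, max(0,0)=0, max(0,-3)=0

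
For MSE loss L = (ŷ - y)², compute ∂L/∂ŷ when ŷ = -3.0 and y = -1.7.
∂L/∂ŷ = -2.6

∂L/∂ŷ = 2(ŷ - y) = 2(-3.0 - -1.7) = 2(-1.3) = -2.6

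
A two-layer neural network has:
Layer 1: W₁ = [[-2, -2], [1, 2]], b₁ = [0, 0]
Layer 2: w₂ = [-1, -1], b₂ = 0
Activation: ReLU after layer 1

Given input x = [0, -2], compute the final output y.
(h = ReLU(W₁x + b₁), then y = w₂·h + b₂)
y = -4

Layer 1 pre-activation: z₁ = [4, -4]
After ReLU: h = [4, 0]
Layer 2 output: y = -1×4 + -1×0 + 0 = -4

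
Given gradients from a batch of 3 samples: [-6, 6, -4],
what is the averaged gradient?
Average gradient = -1.333

Average = (1/3)(-6 + 6 + -4) = -4/3 = -1.333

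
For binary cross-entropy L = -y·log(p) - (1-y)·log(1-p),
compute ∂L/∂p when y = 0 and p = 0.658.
∂L/∂p = 2.924

∂L/∂p = -y/p + (1-y)/(1-p) = 0 + 1/0.342 = 2.924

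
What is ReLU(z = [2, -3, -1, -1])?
h = [2, 0, 0, 0]

ReLU applied element-wise: max(0,2)=2, max(0,-3)=0, max(0,-1)=0, max(0,-1)=0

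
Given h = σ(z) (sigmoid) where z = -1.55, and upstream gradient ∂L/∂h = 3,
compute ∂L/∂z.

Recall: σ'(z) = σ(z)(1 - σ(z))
∂L/∂z = 0.4333

σ(-1.55) = 0.1751
σ'(-1.55) = σ(-1.55)(1 - σ(-1.55)) = 0.1751 × 0.8249 = 0.1444
∂L/∂z = ∂L/∂h · σ'(z) = 3 × 0.1444 = 0.4333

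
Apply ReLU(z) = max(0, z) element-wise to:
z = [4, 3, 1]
h = [4, 3, 1]

ReLU applied element-wise: max(0,4)=4, max(0,3)=3, max(0,1)=1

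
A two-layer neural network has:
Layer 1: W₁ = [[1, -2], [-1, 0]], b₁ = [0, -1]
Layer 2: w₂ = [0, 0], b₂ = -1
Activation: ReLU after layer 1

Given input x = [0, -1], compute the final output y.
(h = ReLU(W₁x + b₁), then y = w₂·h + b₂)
y = -1

Layer 1 pre-activation: z₁ = [2, -1]
After ReLU: h = [2, 0]
Layer 2 output: y = 0×2 + 0×0 + -1 = -1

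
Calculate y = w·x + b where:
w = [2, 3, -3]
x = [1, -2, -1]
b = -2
y = -3

y = (2)(1) + (3)(-2) + (-3)(-1) + -2 = -3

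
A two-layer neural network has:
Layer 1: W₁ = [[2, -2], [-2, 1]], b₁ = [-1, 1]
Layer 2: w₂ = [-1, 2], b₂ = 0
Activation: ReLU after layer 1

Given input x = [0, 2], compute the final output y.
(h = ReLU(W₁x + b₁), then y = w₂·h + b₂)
y = 6

Layer 1 pre-activation: z₁ = [-5, 3]
After ReLU: h = [0, 3]
Layer 2 output: y = -1×0 + 2×3 + 0 = 6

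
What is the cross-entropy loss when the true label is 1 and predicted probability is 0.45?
L = 0.7985

L = -1·log(0.45) - 0·log(0.55) = -log(0.45) = 0.7985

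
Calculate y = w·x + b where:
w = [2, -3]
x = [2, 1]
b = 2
y = 3

y = (2)(2) + (-3)(1) + 2 = 3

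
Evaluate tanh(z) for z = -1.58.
-0.9186

tanh(-1.58) = (e^(-1.58) - e^(1.58))/(e^(-1.58) + e^(1.58)) = -0.9186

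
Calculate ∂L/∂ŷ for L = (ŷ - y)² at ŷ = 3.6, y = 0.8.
∂L/∂ŷ = 5.6

∂L/∂ŷ = 2(ŷ - y) = 2(3.6 - 0.8) = 2(2.8) = 5.6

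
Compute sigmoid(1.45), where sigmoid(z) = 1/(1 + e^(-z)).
0.81

sigmoid(1.45) = 1/(1 + e^(-1.45)) = 1/(1 + 0.2346) = 0.81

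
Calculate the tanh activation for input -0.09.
-0.08976

tanh(-0.09) = (e^(-0.09) - e^(0.09))/(e^(-0.09) + e^(0.09)) = -0.08976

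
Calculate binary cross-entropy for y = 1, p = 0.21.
L = 1.561

L = -1·log(0.21) - 0·log(0.79) = -log(0.21) = 1.561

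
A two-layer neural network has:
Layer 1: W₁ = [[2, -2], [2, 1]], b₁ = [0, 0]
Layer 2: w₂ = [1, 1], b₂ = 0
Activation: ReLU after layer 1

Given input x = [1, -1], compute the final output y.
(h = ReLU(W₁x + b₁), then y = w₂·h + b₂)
y = 5

Layer 1 pre-activation: z₁ = [4, 1]
After ReLU: h = [4, 1]
Layer 2 output: y = 1×4 + 1×1 + 0 = 5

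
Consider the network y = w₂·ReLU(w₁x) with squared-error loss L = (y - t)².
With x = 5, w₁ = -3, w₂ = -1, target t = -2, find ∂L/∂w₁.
∂L/∂w₁ = 0

Forward pass:
z = w₁x = -3×5 = -15
h = ReLU(-15) = 0
y = w₂h = -1×0 = 0

Backward pass:
∂L/∂y = 2(y - t) = 2(0 - -2) = 4
∂y/∂h = w₂ = -1
∂h/∂z = 0 (ReLU derivative)
∂z/∂w₁ = x = 5

∂L/∂w₁ = 4 × -1 × 0 × 5 = 0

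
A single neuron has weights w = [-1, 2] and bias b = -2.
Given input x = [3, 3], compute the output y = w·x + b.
y = 1

y = (-1)(3) + (2)(3) + -2 = 1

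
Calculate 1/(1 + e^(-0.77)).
0.6835

sigmoid(0.77) = 1/(1 + e^(-0.77)) = 1/(1 + 0.463) = 0.6835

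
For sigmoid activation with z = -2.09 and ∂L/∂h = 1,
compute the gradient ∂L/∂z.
∂L/∂z = 0.09796

σ(-2.09) = 0.1101
σ'(-2.09) = σ(-2.09)(1 - σ(-2.09)) = 0.1101 × 0.8899 = 0.09796
∂L/∂z = ∂L/∂h · σ'(z) = 1 × 0.09796 = 0.09796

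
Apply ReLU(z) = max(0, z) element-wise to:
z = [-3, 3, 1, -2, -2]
h = [0, 3, 1, 0, 0]

ReLU applied element-wise: max(0,-3)=0, max(0,3)=3, max(0,1)=1, max(0,-2)=0, max(0,-2)=0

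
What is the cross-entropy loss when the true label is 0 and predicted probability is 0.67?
L = 1.109

L = -0·log(0.67) - 1·log(0.33) = -log(0.33) = 1.109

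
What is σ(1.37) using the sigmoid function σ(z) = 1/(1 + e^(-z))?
0.7974

sigmoid(1.37) = 1/(1 + e^(-1.37)) = 1/(1 + 0.2541) = 0.7974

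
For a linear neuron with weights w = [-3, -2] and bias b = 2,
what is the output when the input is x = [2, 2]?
y = -8

y = (-3)(2) + (-2)(2) + 2 = -8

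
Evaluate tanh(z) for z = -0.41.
-0.3885

tanh(-0.41) = (e^(-0.41) - e^(0.41))/(e^(-0.41) + e^(0.41)) = -0.3885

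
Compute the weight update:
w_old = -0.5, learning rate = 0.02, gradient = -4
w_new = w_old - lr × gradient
w_new = -0.42

w_new = w - η·∂L/∂w = -0.5 - 0.02×(-4) = -0.5 - (-0.08) = -0.42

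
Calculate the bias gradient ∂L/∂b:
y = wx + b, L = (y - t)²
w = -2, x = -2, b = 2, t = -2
∂L/∂b = 16

y = wx + b = (-2)(-2) + 2 = 6
∂L/∂y = 2(y - t) = 2(6 - -2) = 16
∂y/∂b = 1
∂L/∂b = ∂L/∂y · ∂y/∂b = 16 × 1 = 16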